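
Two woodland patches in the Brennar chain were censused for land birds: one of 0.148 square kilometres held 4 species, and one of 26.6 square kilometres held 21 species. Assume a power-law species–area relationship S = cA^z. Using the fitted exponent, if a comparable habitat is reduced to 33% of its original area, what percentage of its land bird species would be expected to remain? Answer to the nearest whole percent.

z = ln(21/4) / ln(26.6/0.148) = 1.6582 / 5.1915 = 0.3194
S_new/S_old = (A_new/A_old)^z = 0.33^0.3194 = exp(0.3194 × -1.1087) = 0.7018

70%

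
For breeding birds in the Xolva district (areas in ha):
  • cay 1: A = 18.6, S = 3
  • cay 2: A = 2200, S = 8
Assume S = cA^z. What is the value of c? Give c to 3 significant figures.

1.65

z = ln(S₂/S₁) / ln(A₂/A₁) = ln(8/3) / ln(2200/18.6) = 0.9808 / 4.7731 = 0.2055
c = S₁ / A₁^z = 3 / 18.6^0.2055 = 3 / 1.823 = 1.645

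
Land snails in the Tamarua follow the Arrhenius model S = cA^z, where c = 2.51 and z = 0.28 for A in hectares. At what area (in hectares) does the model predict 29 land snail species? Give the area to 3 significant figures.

29 = 2.51 × A^0.28  ⇒  A^0.28 = 29/2.51 = 11.55
ln A = ln(11.55) / 0.28 = 2.4470 / 0.28 = 8.7393
A = e^8.7393 ≈ 6244 hectares

6240 hectares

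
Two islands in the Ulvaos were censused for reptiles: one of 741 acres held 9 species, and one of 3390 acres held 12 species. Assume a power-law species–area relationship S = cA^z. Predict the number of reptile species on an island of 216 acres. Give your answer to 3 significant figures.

z = ln(12/9) / ln(3390/741) = 0.2877 / 1.5206 = 0.1892
c = 9 / 741^0.1892 = 9 / 3.491 = 2.578
S₃ = 2.578 × 216^0.1892 = 2.578 × 2.765 ≈ 7.128

7.13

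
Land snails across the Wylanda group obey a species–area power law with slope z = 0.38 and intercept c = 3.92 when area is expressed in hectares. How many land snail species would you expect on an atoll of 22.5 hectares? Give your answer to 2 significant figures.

S = 3.92 × 22.5^0.38 = 3.92 × 3.265 ≈ 12.8

13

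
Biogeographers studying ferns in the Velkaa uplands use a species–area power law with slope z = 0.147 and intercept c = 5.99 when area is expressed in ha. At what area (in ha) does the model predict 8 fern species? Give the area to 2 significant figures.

7.2 ha

8 = 5.99 × A^0.147  ⇒  A^0.147 = 8/5.99 = 1.336
ln A = ln(1.336) / 0.147 = 0.2894 / 0.147 = 1.9684
A = e^1.9684 ≈ 7.159 ha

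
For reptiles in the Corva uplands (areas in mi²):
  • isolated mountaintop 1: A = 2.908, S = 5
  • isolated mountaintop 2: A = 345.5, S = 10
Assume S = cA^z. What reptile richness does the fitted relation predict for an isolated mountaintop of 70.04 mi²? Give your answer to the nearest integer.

8

z = ln(10/5) / ln(345.5/2.908) = 0.6931 / 4.7775 = 0.1451
c = 5 / 2.908^0.1451 = 5 / 1.168 = 4.283
S₃ = 4.283 × 70.04^0.1451 = 4.283 × 1.852 ≈ 7.933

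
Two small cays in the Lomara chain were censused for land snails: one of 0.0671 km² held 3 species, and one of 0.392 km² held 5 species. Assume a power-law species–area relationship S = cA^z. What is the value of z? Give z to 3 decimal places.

Taking logs: ln S = ln c + z ln A, so z = (ln S₂ − ln S₁)/(ln A₂ − ln A₁).
z = ln(5/3) / ln(0.392/0.0671) = ln(1.667) / ln(5.842) = 0.5108 / 1.7651 = 0.2894

0.289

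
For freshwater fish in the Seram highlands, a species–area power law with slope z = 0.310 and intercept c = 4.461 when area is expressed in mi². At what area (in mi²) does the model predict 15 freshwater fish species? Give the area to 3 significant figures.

15 = 4.461 × A^0.31  ⇒  A^0.31 = 15/4.461 = 3.362
ln A = ln(3.362) / 0.31 = 1.2127 / 0.31 = 3.9119
A = e^3.9119 ≈ 49.99 mi²

50.0 mi²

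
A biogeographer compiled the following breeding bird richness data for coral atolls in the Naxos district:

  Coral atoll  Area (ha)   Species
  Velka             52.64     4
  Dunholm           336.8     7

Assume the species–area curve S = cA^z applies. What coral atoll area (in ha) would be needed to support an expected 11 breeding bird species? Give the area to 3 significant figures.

1510 ha

z = ln(7/4) / ln(336.8/52.64) = 0.5596 / 1.8560 = 0.3015
c = 4 / 52.64^0.3015 = 4 / 3.304 = 1.211
A = (11/1.211)^(1/0.3015) ⇒ ln A = ln(9.085)/0.3015 = 7.3185
A = e^7.3185 ≈ 1508 ha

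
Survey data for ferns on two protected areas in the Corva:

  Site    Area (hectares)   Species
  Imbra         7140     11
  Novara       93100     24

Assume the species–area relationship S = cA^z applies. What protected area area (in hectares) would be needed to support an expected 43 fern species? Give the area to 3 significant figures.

635000 hectares

z = ln(24/11) / ln(93100/7140) = 0.7802 / 2.5680 = 0.3038
c = 11 / 7140^0.3038 = 11 / 14.82 = 0.7424
A = (43/0.7424)^(1/0.3038) ⇒ ln A = ln(57.92)/0.3038 = 13.3609
A = e^13.3609 ≈ 634700 hectares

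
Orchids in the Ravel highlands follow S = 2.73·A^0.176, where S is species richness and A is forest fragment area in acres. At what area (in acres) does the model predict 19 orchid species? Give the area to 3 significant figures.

19 = 2.73 × A^0.176  ⇒  A^0.176 = 19/2.73 = 6.96
ln A = ln(6.96) / 0.176 = 1.9401 / 0.176 = 11.0235
A = e^11.0235 ≈ 61298 acres

61300 acres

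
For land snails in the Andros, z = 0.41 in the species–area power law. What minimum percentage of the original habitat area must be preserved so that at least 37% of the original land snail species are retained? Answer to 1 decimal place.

8.8%

Need (A_new/A_old)^0.41 = 0.37, so A_new/A_old = 0.37^(1/0.41) = 0.37^2.439
ln(A_new/A_old) = ln 0.37 / 0.41 = -0.9943 / 0.41 = -2.4250
A_new/A_old = e^-2.4250 ≈ 0.08848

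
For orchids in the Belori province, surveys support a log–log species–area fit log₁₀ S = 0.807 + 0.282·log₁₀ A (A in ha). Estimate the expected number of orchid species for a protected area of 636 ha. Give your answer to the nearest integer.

40 species

S = 6.412 × 636^0.282
ln S = ln 6.412 + 0.282 × ln 636 = 1.8582 + 0.282 × 6.4552 = 3.6786
S = e^3.6786 ≈ 39.59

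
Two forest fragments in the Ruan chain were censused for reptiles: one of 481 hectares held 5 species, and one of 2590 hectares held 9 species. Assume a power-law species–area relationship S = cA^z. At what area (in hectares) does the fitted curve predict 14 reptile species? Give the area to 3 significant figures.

9180 hectares

z = ln(9/5) / ln(2590/481) = 0.5878 / 1.6835 = 0.3491
c = 5 / 481^0.3491 = 5 / 8.638 = 0.5788
A = (14/0.5788)^(1/0.3491) ⇒ ln A = ln(24.19)/0.3491 = 9.1249
A = e^9.1249 ≈ 9181 hectares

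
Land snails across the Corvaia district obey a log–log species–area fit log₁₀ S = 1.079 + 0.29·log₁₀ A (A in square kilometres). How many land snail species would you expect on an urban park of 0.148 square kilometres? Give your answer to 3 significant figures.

6.89

S = 11.99 × 0.148^0.29
ln S = ln 11.99 + 0.29 × ln 0.148 = 2.4845 + 0.29 × -1.9105 = 1.9304
S = e^1.9304 ≈ 6.892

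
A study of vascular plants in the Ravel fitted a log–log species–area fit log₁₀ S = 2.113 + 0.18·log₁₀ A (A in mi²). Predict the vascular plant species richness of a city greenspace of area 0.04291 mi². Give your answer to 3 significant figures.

S = 129.7 × 0.04291^0.18 = 129.7 × 0.5674 ≈ 73.6

73.6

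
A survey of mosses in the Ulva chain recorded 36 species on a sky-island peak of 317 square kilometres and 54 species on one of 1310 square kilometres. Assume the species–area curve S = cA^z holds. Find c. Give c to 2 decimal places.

6.94

z = ln(S₂/S₁) / ln(A₂/A₁) = ln(54/36) / ln(1310/317) = 0.4055 / 1.4189 = 0.2858
c = S₁ / A₁^z = 36 / 317^0.2858 = 36 / 5.185 = 6.944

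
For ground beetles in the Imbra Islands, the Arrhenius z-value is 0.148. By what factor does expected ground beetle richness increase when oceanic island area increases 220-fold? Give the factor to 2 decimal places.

S₂/S₁ = (A₂/A₁)^z = 220^0.148
ln(S₂/S₁) = 0.148 × ln 220 = 0.148 × 5.3936 = 0.7983
S₂/S₁ = e^0.7983 ≈ 2.222

2.22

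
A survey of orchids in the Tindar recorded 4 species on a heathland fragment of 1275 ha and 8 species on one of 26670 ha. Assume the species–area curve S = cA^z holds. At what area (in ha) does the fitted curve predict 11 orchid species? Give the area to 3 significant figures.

108000 ha

z = ln(8/4) / ln(26670/1275) = 0.6931 / 3.0406 = 0.2280
c = 4 / 1275^0.2280 = 4 / 5.104 = 0.7836
A = (11/0.7836)^(1/0.2280) ⇒ ln A = ln(14.04)/0.2280 = 11.5882
A = e^11.5882 ≈ 107822 ha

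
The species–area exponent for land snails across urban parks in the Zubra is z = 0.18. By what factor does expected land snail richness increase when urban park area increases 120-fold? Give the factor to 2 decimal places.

2.37

S₂/S₁ = (A₂/A₁)^z = 120^0.18
ln(S₂/S₁) = 0.18 × ln 120 = 0.18 × 4.7875 = 0.8617
S₂/S₁ = e^0.8617 ≈ 2.367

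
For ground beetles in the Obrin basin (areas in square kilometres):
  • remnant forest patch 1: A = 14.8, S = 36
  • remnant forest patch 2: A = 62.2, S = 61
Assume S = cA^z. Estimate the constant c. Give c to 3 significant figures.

z = ln(S₂/S₁) / ln(A₂/A₁) = ln(61/36) / ln(62.2/14.8) = 0.5274 / 1.4357 = 0.3673
c = S₁ / A₁^z = 36 / 14.8^0.3673 = 36 / 2.691 = 13.38

13.4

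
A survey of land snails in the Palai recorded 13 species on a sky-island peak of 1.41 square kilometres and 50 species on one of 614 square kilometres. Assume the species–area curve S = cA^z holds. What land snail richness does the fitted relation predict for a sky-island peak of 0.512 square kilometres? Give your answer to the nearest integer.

z = ln(50/13) / ln(614/1.41) = 1.3471 / 6.0764 = 0.2217
c = 13 / 1.41^0.2217 = 13 / 1.079 = 12.05
S₃ = 12.05 × 0.512^0.2217 = 12.05 × 0.8621 ≈ 10.39

10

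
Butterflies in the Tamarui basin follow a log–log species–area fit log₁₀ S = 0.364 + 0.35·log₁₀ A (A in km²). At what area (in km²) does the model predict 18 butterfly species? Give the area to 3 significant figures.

352 km²

18 = 2.312 × A^0.35  ⇒  A^0.35 = 18/2.312 = 7.785
ln A = ln(7.785) / 0.35 = 2.0522 / 0.35 = 5.8635
A = e^5.8635 ≈ 352 km²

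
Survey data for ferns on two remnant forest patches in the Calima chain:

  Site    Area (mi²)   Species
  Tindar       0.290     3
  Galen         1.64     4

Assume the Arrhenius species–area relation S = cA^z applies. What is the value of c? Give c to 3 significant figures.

z = ln(S₂/S₁) / ln(A₂/A₁) = ln(4/3) / ln(1.64/0.29) = 0.2877 / 1.7326 = 0.1660
c = S₁ / A₁^z = 3 / 0.29^0.1660 = 3 / 0.8142 = 3.685

3.68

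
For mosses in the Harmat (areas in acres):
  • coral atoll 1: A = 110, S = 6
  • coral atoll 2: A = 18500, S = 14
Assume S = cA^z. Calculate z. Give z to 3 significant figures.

Taking logs: ln S = ln c + z ln A, so z = (ln S₂ − ln S₁)/(ln A₂ − ln A₁).
z = ln(14/6) / ln(18500/110) = ln(2.333) / ln(168.2) = 0.8473 / 5.1250 = 0.1653

0.165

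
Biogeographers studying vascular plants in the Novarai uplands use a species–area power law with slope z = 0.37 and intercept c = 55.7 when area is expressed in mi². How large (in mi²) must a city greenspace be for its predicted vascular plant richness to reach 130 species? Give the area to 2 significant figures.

130 = 55.7 × A^0.37  ⇒  A^0.37 = 130/55.7 = 2.334
ln A = ln(2.334) / 0.37 = 0.8476 / 0.37 = 2.2907
A = e^2.2907 ≈ 9.882 mi²

9.9 mi²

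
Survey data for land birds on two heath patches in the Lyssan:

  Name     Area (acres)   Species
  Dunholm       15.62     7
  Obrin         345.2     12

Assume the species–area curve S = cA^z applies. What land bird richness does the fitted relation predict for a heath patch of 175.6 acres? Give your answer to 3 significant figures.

z = ln(12/7) / ln(345.2/15.62) = 0.5390 / 3.0956 = 0.1741
c = 7 / 15.62^0.1741 = 7 / 1.614 = 4.338
S₃ = 4.338 × 175.6^0.1741 = 4.338 × 2.459 ≈ 10.67

10.7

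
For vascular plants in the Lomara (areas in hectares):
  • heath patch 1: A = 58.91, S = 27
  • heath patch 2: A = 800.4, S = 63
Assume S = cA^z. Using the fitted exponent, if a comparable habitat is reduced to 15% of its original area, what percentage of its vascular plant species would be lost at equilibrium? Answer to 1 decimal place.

46.0%

z = ln(63/27) / ln(800.4/58.91) = 0.8473 / 2.6091 = 0.3247
S_new/S_old = (A_new/A_old)^z = 0.15^0.3247 = exp(0.3247 × -1.8971) = 0.5401
Fraction lost = 1 − 0.5401 = 0.4599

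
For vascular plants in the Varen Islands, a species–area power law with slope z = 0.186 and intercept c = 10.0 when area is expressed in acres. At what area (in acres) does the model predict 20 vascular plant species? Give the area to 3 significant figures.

41.5 acres

20 = 10 × A^0.186  ⇒  A^0.186 = 20/10 = 2
ln A = ln(2) / 0.186 = 0.6931 / 0.186 = 3.7266
A = e^3.7266 ≈ 41.54 acres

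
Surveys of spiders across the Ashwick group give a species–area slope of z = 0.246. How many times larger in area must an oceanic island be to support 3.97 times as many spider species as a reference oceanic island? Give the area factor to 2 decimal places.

271.71

(A₂/A₁)^0.246 = 3.97, so A₂/A₁ = 3.97^(1/0.246) = 3.97^4.065
ln(A₂/A₁) = ln 3.97 / 0.246 = 1.3788 / 0.246 = 5.6047
A₂/A₁ = e^5.6047 ≈ 271.7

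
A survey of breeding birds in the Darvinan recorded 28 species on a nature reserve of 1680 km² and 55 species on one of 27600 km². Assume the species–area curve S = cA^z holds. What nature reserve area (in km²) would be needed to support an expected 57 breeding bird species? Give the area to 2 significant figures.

z = ln(55/28) / ln(27600/1680) = 0.6751 / 2.7990 = 0.2412
c = 28 / 1680^0.2412 = 28 / 5.997 = 4.669
A = (57/4.669)^(1/0.2412) ⇒ ln A = ln(12.21)/0.2412 = 10.3737
A = e^10.3737 ≈ 32005 km²

32000 km²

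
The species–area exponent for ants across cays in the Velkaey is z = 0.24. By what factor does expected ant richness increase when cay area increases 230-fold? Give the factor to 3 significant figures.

3.69

S₂/S₁ = (A₂/A₁)^z = 230^0.24
ln(S₂/S₁) = 0.24 × ln 230 = 0.24 × 5.4381 = 1.3051
S₂/S₁ = e^1.3051 ≈ 3.688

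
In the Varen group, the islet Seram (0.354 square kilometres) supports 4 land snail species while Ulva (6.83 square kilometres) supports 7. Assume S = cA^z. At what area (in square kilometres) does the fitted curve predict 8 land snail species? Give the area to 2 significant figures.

14 square kilometres

z = ln(7/4) / ln(6.83/0.354) = 0.5596 / 2.9598 = 0.1891
c = 4 / 0.354^0.1891 = 4 / 0.8217 = 4.868
A = (8/4.868)^(1/0.1891) ⇒ ln A = ln(1.643)/0.1891 = 2.6276
A = e^2.6276 ≈ 13.84 square kilometres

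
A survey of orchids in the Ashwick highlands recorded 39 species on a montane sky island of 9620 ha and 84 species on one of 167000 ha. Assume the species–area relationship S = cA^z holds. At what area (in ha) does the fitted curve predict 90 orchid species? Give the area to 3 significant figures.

z = ln(84/39) / ln(167000/9620) = 0.7673 / 2.8541 = 0.2688
c = 39 / 9620^0.2688 = 39 / 11.77 = 3.314
A = (90/3.314)^(1/0.2688) ⇒ ln A = ln(27.16)/0.2688 = 12.2824
A = e^12.2824 ≈ 215863 ha

216000 ha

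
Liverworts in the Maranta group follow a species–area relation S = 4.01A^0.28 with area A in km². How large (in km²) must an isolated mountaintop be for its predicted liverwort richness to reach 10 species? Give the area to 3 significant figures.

26.1 km²

10 = 4.01 × A^0.28  ⇒  A^0.28 = 10/4.01 = 2.494
ln A = ln(2.494) / 0.28 = 0.9138 / 0.28 = 3.2635
A = e^3.2635 ≈ 26.14 km²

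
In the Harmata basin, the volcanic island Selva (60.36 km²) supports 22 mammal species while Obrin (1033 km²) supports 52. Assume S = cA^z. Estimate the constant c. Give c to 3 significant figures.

z = ln(S₂/S₁) / ln(A₂/A₁) = ln(52/22) / ln(1033/60.36) = 0.8602 / 2.8399 = 0.3029
c = S₁ / A₁^z = 22 / 60.36^0.3029 = 22 / 3.462 = 6.354

6.35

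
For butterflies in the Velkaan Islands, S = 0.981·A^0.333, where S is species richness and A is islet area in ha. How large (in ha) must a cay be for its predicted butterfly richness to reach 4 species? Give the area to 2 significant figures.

68 ha

4 = 0.981 × A^0.333  ⇒  A^0.333 = 4/0.981 = 4.077
ln A = ln(4.077) / 0.333 = 1.4055 / 0.333 = 4.2207
A = e^4.2207 ≈ 68.08 ha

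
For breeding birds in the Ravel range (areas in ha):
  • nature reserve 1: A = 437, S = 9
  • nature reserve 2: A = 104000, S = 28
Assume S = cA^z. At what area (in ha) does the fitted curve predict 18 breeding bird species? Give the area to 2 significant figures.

z = ln(28/9) / ln(104000/437) = 1.1350 / 5.4722 = 0.2074
c = 9 / 437^0.2074 = 9 / 3.529 = 2.55
A = (18/2.55)^(1/0.2074) ⇒ ln A = ln(7.058)/0.2074 = 9.4219
A = e^9.4219 ≈ 12356 ha

12000 ha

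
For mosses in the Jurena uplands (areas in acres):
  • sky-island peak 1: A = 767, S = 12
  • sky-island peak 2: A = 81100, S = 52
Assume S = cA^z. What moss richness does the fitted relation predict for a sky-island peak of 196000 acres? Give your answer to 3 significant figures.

68.6

z = ln(52/12) / ln(81100/767) = 1.4663 / 4.6610 = 0.3146
c = 12 / 767^0.3146 = 12 / 8.083 = 1.485
S₃ = 1.485 × 196000^0.3146 = 1.485 × 46.23 ≈ 68.64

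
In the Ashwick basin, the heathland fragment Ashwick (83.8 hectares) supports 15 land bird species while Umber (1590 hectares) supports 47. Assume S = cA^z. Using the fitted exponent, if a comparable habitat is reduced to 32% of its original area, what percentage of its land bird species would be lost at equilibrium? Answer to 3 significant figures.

z = ln(47/15) / ln(1590/83.8) = 1.1421 / 2.9431 = 0.3881
S_new/S_old = (A_new/A_old)^z = 0.32^0.3881 = exp(0.3881 × -1.1394) = 0.6426
Fraction lost = 1 − 0.6426 = 0.3574

35.7%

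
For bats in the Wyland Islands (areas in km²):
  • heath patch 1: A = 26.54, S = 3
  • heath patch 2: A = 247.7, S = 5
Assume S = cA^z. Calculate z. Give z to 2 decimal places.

0.23

Taking logs: ln S = ln c + z ln A, so z = (ln S₂ − ln S₁)/(ln A₂ − ln A₁).
z = ln(5/3) / ln(247.7/26.54) = ln(1.667) / ln(9.333) = 0.5108 / 2.2336 = 0.2287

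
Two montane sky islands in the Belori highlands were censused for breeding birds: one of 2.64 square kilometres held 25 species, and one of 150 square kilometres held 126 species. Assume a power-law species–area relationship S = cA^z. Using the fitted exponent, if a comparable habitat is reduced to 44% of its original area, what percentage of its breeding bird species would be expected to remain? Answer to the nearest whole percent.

72%

z = ln(126/25) / ln(150/2.64) = 1.6174 / 4.0399 = 0.4004
S_new/S_old = (A_new/A_old)^z = 0.44^0.4004 = exp(0.4004 × -0.8210) = 0.7199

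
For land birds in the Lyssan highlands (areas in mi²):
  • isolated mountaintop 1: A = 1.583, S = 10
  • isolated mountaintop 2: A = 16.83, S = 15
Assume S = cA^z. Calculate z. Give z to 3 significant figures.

0.172

Taking logs: ln S = ln c + z ln A, so z = (ln S₂ − ln S₁)/(ln A₂ − ln A₁).
z = ln(15/10) / ln(16.83/1.583) = ln(1.5) / ln(10.63) = 0.4055 / 2.3638 = 0.1715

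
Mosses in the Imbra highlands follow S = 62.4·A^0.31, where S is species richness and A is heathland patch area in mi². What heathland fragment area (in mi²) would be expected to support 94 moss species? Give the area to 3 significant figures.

94 = 62.4 × A^0.31  ⇒  A^0.31 = 94/62.4 = 1.506
ln A = ln(1.506) / 0.31 = 0.4097 / 0.31 = 1.3217
A = e^1.3217 ≈ 3.75 mi²

3.75 mi²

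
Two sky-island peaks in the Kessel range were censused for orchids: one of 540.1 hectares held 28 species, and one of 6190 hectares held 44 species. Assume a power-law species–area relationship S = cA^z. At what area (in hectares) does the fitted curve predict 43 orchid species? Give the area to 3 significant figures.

5470 hectares

z = ln(44/28) / ln(6190/540.1) = 0.4520 / 2.4389 = 0.1853
c = 28 / 540.1^0.1853 = 28 / 3.209 = 8.725
A = (43/8.725)^(1/0.1853) ⇒ ln A = ln(4.928)/0.1853 = 8.6066
A = e^8.6066 ≈ 5468 hectares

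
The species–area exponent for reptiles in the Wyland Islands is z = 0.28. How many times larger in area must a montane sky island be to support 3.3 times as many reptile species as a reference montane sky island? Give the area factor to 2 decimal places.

71.09

(A₂/A₁)^0.28 = 3.3, so A₂/A₁ = 3.3^(1/0.28) = 3.3^3.571
ln(A₂/A₁) = ln 3.3 / 0.28 = 1.1939 / 0.28 = 4.2640
A₂/A₁ = e^4.2640 ≈ 71.09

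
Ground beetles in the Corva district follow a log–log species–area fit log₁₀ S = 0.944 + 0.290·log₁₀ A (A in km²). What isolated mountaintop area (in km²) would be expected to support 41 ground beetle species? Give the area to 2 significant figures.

41 = 8.79 × A^0.29  ⇒  A^0.29 = 41/8.79 = 4.664
ln A = ln(4.664) / 0.29 = 1.5399 / 0.29 = 5.3101
A = e^5.3101 ≈ 202.4 km²

200 km²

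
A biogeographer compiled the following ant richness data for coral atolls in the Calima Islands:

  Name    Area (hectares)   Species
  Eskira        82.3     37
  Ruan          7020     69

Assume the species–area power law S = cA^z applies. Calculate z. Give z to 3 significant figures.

Taking logs: ln S = ln c + z ln A, so z = (ln S₂ − ln S₁)/(ln A₂ − ln A₁).
z = ln(69/37) / ln(7020/82.3) = ln(1.865) / ln(85.3) = 0.6232 / 4.4461 = 0.1402

0.140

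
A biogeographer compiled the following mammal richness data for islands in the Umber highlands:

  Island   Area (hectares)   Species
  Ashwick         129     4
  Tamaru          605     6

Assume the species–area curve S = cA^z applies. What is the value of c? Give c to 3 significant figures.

z = ln(S₂/S₁) / ln(A₂/A₁) = ln(6/4) / ln(605/129) = 0.4055 / 1.5454 = 0.2624
c = S₁ / A₁^z = 4 / 129^0.2624 = 4 / 3.579 = 1.118

1.12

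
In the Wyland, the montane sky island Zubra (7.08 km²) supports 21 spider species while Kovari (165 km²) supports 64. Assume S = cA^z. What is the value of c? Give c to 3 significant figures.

z = ln(S₂/S₁) / ln(A₂/A₁) = ln(64/21) / ln(165/7.08) = 1.1144 / 3.1487 = 0.3539
c = S₁ / A₁^z = 21 / 7.08^0.3539 = 21 / 1.999 = 10.5

10.5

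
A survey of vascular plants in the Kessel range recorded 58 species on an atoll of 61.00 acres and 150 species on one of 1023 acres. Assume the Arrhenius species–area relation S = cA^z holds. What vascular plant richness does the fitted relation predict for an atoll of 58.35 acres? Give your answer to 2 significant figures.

z = ln(150/58) / ln(1023/61) = 0.9502 / 2.8196 = 0.3370
c = 58 / 61^0.3370 = 58 / 3.996 = 14.51
S₃ = 14.51 × 58.35^0.3370 = 14.51 × 3.937 ≈ 57.14

57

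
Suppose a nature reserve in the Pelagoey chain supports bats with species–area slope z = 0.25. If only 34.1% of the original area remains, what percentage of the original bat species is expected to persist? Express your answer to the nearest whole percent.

76%

S_new/S_old = (A_new/A_old)^z = 0.341^0.25
= exp(0.25 × ln 0.341) = exp(0.25 × -1.0759) = exp(-0.2690) ≈ 0.7642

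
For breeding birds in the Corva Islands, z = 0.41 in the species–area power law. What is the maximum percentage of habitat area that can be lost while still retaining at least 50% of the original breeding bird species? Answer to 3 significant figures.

81.6%

Need (A_new/A_old)^0.41 = 0.5, so A_new/A_old = 0.5^(1/0.41) = 0.5^2.439
ln(A_new/A_old) = ln 0.5 / 0.41 = -0.6931 / 0.41 = -1.6906
A_new/A_old = e^-1.6906 ≈ 0.1844
Fraction that can be lost = 1 − 0.1844 = 0.8156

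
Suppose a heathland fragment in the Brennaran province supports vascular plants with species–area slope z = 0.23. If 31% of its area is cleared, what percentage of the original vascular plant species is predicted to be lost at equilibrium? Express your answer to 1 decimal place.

8.2%

S_new/S_old = (A_new/A_old)^z = 0.69^0.23
= exp(0.23 × ln 0.69) = exp(0.23 × -0.3711) = exp(-0.0853) ≈ 0.9182
Fraction lost = 1 − 0.9182 = 0.0818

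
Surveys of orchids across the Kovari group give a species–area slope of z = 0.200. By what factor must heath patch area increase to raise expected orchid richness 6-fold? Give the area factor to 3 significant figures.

7780

(A₂/A₁)^0.2 = 6, so A₂/A₁ = 6^(1/0.2) = 6^5
ln(A₂/A₁) = ln 6 / 0.2 = 1.7918 / 0.2 = 8.9588
A₂/A₁ = e^8.9588 ≈ 7776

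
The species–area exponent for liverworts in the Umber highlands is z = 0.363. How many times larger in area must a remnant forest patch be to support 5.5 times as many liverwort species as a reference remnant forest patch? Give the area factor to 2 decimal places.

109.54

(A₂/A₁)^0.363 = 5.5, so A₂/A₁ = 5.5^(1/0.363) = 5.5^2.755
ln(A₂/A₁) = ln 5.5 / 0.363 = 1.7047 / 0.363 = 4.6963
A₂/A₁ = e^4.6963 ≈ 109.5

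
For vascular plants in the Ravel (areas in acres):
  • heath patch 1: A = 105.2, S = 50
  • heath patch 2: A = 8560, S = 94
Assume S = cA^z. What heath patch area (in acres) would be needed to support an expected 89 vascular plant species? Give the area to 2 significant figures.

5800 acres

z = ln(94/50) / ln(8560/105.2) = 0.6313 / 4.3990 = 0.1435
c = 50 / 105.2^0.1435 = 50 / 1.951 = 25.63
A = (89/25.63)^(1/0.1435) ⇒ ln A = ln(3.472)/0.1435 = 8.6740
A = e^8.6740 ≈ 5849 acres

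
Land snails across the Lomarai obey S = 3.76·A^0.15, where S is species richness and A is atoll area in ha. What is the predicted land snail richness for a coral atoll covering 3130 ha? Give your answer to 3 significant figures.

S = 3.76 × 3130^0.15 = 3.76 × 3.345 ≈ 12.58

12.6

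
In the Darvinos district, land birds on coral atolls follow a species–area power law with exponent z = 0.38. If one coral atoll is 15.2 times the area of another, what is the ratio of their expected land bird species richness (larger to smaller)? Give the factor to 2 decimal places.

S₂/S₁ = (A₂/A₁)^z = 15.2^0.38
ln(S₂/S₁) = 0.38 × ln 15.2 = 0.38 × 2.7213 = 1.0341
S₂/S₁ = e^1.0341 ≈ 2.813

2.81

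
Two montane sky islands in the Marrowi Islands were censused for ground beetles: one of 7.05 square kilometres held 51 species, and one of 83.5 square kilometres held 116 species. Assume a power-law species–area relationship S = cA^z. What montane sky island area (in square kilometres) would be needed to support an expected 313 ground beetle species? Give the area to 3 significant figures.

1650 square kilometres

z = ln(116/51) / ln(83.5/7.05) = 0.8218 / 2.4718 = 0.3325
c = 51 / 7.05^0.3325 = 51 / 1.914 = 26.64
A = (313/26.64)^(1/0.3325) ⇒ ln A = ln(11.75)/0.3325 = 7.4106
A = e^7.4106 ≈ 1653 square kilometres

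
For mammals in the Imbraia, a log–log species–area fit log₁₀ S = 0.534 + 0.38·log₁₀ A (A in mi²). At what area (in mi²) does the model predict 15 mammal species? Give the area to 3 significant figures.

15 = 3.42 × A^0.38  ⇒  A^0.38 = 15/3.42 = 4.386
ln A = ln(4.386) / 0.38 = 1.4785 / 0.38 = 3.8907
A = e^3.8907 ≈ 48.95 mi²

48.9 mi²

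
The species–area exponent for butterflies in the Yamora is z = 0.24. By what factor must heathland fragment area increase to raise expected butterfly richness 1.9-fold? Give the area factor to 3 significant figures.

(A₂/A₁)^0.24 = 1.9, so A₂/A₁ = 1.9^(1/0.24) = 1.9^4.167
ln(A₂/A₁) = ln 1.9 / 0.24 = 0.6419 / 0.24 = 2.6744
A₂/A₁ = e^2.6744 ≈ 14.5

14.5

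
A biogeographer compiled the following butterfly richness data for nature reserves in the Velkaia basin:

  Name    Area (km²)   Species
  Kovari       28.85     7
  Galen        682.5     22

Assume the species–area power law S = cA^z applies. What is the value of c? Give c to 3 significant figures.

2.07

z = ln(S₂/S₁) / ln(A₂/A₁) = ln(22/7) / ln(682.5/28.85) = 1.1451 / 3.1637 = 0.3620
c = S₁ / A₁^z = 7 / 28.85^0.3620 = 7 / 3.377 = 2.073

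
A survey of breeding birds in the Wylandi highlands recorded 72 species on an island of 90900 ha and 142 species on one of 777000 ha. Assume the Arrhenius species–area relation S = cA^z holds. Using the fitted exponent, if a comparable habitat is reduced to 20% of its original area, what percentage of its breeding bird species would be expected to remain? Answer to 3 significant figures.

60.1%

z = ln(142/72) / ln(777000/90900) = 0.6792 / 2.1457 = 0.3165
S_new/S_old = (A_new/A_old)^z = 0.2^0.3165 = exp(0.3165 × -1.6094) = 0.6008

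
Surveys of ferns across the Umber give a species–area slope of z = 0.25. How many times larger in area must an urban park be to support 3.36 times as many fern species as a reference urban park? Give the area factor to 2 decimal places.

(A₂/A₁)^0.25 = 3.36, so A₂/A₁ = 3.36^(1/0.25) = 3.36^4
ln(A₂/A₁) = ln 3.36 / 0.25 = 1.2119 / 0.25 = 4.8478
A₂/A₁ = e^4.8478 ≈ 127.5

127.46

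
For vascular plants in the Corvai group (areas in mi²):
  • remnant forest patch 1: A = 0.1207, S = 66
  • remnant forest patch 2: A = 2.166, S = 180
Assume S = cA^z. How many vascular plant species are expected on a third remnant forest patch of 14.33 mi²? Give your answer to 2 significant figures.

z = ln(180/66) / ln(2.166/0.1207) = 1.0033 / 2.8873 = 0.3475
c = 66 / 0.1207^0.3475 = 66 / 0.4796 = 137.6
S₃ = 137.6 × 14.33^0.3475 = 137.6 × 2.522 ≈ 347.1

350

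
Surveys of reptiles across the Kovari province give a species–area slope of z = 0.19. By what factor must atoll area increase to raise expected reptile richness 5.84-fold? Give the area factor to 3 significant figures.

(A₂/A₁)^0.19 = 5.84, so A₂/A₁ = 5.84^(1/0.19) = 5.84^5.263
ln(A₂/A₁) = ln 5.84 / 0.19 = 1.7647 / 0.19 = 9.2881
A₂/A₁ = e^9.2881 ≈ 10808

10800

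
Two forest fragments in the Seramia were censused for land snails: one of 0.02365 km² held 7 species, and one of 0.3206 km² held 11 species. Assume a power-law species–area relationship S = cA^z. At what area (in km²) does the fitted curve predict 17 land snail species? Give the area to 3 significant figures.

3.95 km²

z = ln(11/7) / ln(0.3206/0.02365) = 0.4520 / 2.6068 = 0.1734
c = 7 / 0.02365^0.1734 = 7 / 0.5225 = 13.4
A = (17/13.4)^(1/0.1734) ⇒ ln A = ln(1.269)/0.1734 = 1.3731
A = e^1.3731 ≈ 3.948 km²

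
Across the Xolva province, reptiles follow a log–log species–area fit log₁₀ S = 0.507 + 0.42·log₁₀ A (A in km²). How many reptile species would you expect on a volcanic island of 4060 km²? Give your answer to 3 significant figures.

S = 3.214 × 4060^0.42 = 3.214 × 32.78 ≈ 105.3

105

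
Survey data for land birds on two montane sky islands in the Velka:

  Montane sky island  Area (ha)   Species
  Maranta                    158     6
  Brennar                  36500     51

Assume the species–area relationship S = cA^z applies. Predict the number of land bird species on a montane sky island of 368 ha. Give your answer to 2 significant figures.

z = ln(51/6) / ln(36500/158) = 2.1401 / 5.4425 = 0.3932
c = 6 / 158^0.3932 = 6 / 7.321 = 0.8196
S₃ = 0.8196 × 368^0.3932 = 0.8196 × 10.21 ≈ 8.366

8.4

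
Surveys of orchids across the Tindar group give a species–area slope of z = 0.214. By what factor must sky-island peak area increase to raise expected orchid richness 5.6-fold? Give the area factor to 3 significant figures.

3130

(A₂/A₁)^0.214 = 5.6, so A₂/A₁ = 5.6^(1/0.214) = 5.6^4.673
ln(A₂/A₁) = ln 5.6 / 0.214 = 1.7228 / 0.214 = 8.0503
A₂/A₁ = e^8.0503 ≈ 3135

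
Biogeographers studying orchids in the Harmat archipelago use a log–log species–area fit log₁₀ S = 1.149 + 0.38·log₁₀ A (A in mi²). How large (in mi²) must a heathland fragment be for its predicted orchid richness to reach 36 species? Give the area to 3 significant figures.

11.8 mi²

36 = 14.09 × A^0.38  ⇒  A^0.38 = 36/14.09 = 2.554
ln A = ln(2.554) / 0.38 = 0.9378 / 0.38 = 2.4680
A = e^2.4680 ≈ 11.8 mi²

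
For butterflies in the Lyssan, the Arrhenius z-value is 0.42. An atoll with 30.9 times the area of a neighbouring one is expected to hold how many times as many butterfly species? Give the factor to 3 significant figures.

4.22

S₂/S₁ = (A₂/A₁)^z = 30.9^0.42
ln(S₂/S₁) = 0.42 × ln 30.9 = 0.42 × 3.4308 = 1.4409
S₂/S₁ = e^1.4409 ≈ 4.225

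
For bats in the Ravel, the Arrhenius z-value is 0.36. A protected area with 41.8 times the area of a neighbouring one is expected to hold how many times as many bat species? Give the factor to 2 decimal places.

S₂/S₁ = (A₂/A₁)^z = 41.8^0.36
ln(S₂/S₁) = 0.36 × ln 41.8 = 0.36 × 3.7329 = 1.3438
S₂/S₁ = e^1.3438 ≈ 3.834

3.83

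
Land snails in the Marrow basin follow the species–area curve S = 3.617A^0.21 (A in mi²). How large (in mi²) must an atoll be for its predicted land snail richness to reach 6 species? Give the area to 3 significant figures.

6 = 3.617 × A^0.21  ⇒  A^0.21 = 6/3.617 = 1.659
ln A = ln(1.659) / 0.21 = 0.5061 / 0.21 = 2.4101
A = e^2.4101 ≈ 11.13 mi²

11.1 mi²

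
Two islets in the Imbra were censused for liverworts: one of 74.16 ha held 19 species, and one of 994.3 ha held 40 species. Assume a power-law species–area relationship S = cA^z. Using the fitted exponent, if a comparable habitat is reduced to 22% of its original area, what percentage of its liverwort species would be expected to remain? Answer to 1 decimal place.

z = ln(40/19) / ln(994.3/74.16) = 0.7444 / 2.5958 = 0.2868
S_new/S_old = (A_new/A_old)^z = 0.22^0.2868 = exp(0.2868 × -1.5141) = 0.6478

64.8%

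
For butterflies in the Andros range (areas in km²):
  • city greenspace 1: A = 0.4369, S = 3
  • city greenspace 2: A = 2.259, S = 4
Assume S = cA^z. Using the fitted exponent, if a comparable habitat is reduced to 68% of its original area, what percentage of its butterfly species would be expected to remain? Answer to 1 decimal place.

93.5%

z = ln(4/3) / ln(2.259/0.4369) = 0.2877 / 1.6430 = 0.1751
S_new/S_old = (A_new/A_old)^z = 0.68^0.1751 = exp(0.1751 × -0.3857) = 0.9347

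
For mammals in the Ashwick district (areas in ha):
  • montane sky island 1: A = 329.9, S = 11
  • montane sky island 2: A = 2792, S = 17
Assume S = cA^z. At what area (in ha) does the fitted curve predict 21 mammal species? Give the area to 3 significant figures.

7870 ha

z = ln(17/11) / ln(2792/329.9) = 0.4353 / 2.1357 = 0.2038
c = 11 / 329.9^0.2038 = 11 / 3.261 = 3.373
A = (21/3.373)^(1/0.2038) ⇒ ln A = ln(6.225)/0.2038 = 8.9712
A = e^8.9712 ≈ 7873 ha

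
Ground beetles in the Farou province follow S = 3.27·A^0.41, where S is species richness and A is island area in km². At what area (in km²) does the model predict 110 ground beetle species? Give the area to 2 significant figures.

5300 km²

110 = 3.27 × A^0.41  ⇒  A^0.41 = 110/3.27 = 33.64
ln A = ln(33.64) / 0.41 = 3.5157 / 0.41 = 8.5749
A = e^8.5749 ≈ 5297 km²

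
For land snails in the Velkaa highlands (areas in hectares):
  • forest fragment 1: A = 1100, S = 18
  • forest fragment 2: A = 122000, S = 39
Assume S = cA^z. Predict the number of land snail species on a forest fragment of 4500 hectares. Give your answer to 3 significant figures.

22.7

z = ln(39/18) / ln(122000/1100) = 0.7732 / 4.7087 = 0.1642
c = 18 / 1100^0.1642 = 18 / 3.158 = 5.7
S₃ = 5.7 × 4500^0.1642 = 5.7 × 3.98 ≈ 22.68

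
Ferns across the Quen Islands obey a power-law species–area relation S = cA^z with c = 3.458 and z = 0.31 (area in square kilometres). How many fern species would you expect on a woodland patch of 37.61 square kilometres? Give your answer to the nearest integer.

S = 3.458 × 37.61^0.31
ln S = ln 3.458 + 0.31 × ln 37.61 = 1.2407 + 0.31 × 3.6273 = 2.3651
S = e^2.3651 ≈ 10.65

11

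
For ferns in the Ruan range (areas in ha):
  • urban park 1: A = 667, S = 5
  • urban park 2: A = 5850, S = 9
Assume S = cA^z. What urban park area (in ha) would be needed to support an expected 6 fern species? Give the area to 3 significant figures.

z = ln(9/5) / ln(5850/667) = 0.5878 / 2.1714 = 0.2707
c = 5 / 667^0.2707 = 5 / 5.814 = 0.86
A = (6/0.86)^(1/0.2707) ⇒ ln A = ln(6.977)/0.2707 = 7.1763
A = e^7.1763 ≈ 1308 ha

1310 ha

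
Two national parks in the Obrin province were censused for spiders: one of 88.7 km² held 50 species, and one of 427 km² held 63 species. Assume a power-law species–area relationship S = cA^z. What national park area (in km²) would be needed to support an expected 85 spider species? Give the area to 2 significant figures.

3300 km²

z = ln(63/50) / ln(427/88.7) = 0.2311 / 1.5715 = 0.1471
c = 50 / 88.7^0.1471 = 50 / 1.934 = 25.85
A = (85/25.85)^(1/0.1471) ⇒ ln A = ln(3.288)/0.1471 = 8.0935
A = e^8.0935 ≈ 3273 km²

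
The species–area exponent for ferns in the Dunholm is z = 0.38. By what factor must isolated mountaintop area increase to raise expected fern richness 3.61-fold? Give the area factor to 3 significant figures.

29.3

(A₂/A₁)^0.38 = 3.61, so A₂/A₁ = 3.61^(1/0.38) = 3.61^2.632
ln(A₂/A₁) = ln 3.61 / 0.38 = 1.2837 / 0.38 = 3.3782
A₂/A₁ = e^3.3782 ≈ 29.32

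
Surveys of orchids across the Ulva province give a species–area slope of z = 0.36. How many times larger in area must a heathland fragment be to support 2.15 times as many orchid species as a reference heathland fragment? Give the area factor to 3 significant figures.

8.38

(A₂/A₁)^0.36 = 2.15, so A₂/A₁ = 2.15^(1/0.36) = 2.15^2.778
ln(A₂/A₁) = ln 2.15 / 0.36 = 0.7655 / 0.36 = 2.1263
A₂/A₁ = e^2.1263 ≈ 8.384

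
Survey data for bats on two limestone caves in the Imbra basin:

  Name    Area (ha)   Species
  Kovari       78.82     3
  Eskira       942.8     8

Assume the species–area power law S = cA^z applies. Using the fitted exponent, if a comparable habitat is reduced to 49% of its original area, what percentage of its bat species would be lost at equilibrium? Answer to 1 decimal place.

z = ln(8/3) / ln(942.8/78.82) = 0.9808 / 2.4817 = 0.3952
S_new/S_old = (A_new/A_old)^z = 0.49^0.3952 = exp(0.3952 × -0.7133) = 0.7543
Fraction lost = 1 − 0.7543 = 0.2457

24.6%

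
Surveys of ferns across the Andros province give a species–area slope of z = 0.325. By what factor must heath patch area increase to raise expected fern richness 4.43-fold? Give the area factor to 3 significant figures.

97.5

(A₂/A₁)^0.325 = 4.43, so A₂/A₁ = 4.43^(1/0.325) = 4.43^3.077
ln(A₂/A₁) = ln 4.43 / 0.325 = 1.4884 / 0.325 = 4.5797
A₂/A₁ = e^4.5797 ≈ 97.48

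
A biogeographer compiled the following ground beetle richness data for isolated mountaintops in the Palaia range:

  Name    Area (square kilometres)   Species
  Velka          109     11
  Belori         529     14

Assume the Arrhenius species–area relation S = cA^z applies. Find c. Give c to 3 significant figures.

z = ln(S₂/S₁) / ln(A₂/A₁) = ln(14/11) / ln(529/109) = 0.2412 / 1.5796 = 0.1527
c = S₁ / A₁^z = 11 / 109^0.1527 = 11 / 2.047 = 5.375

5.37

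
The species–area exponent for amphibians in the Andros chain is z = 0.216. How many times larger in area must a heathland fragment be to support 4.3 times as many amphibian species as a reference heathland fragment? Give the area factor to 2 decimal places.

856.49

(A₂/A₁)^0.216 = 4.3, so A₂/A₁ = 4.3^(1/0.216) = 4.3^4.63
ln(A₂/A₁) = ln 4.3 / 0.216 = 1.4586 / 0.216 = 6.7528
A₂/A₁ = e^6.7528 ≈ 856.5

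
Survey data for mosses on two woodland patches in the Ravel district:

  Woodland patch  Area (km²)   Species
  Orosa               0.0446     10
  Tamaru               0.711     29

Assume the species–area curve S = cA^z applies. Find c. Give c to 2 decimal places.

33.06

z = ln(S₂/S₁) / ln(A₂/A₁) = ln(29/10) / ln(0.711/0.0446) = 1.0647 / 2.7689 = 0.3845
c = S₁ / A₁^z = 10 / 0.0446^0.3845 = 10 / 0.3024 = 33.06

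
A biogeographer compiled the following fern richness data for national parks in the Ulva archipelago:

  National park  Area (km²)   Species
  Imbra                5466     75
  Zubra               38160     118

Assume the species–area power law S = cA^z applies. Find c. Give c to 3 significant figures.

z = ln(S₂/S₁) / ln(A₂/A₁) = ln(118/75) / ln(38160/5466) = 0.4532 / 1.9432 = 0.2332
c = S₁ / A₁^z = 75 / 5466^0.2332 = 75 / 7.442 = 10.08

10.1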